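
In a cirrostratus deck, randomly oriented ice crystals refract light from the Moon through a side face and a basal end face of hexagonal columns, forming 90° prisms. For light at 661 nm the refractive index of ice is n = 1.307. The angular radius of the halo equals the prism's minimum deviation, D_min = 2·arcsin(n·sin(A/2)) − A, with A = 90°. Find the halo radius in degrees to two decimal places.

n·sin(A/2) = 1.307 × sin 45° = 1.307 × 0.7071 = 0.9242.
D_min = 2·arcsin(0.9242) − 90° = 2 × 67.546° − 90° = 45.093°.

45.09°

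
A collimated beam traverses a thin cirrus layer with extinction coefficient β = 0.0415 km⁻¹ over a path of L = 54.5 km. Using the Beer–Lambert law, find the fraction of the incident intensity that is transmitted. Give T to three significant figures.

τ = β·L = 0.0415 × 54.5 = 2.2618.
T = exp(−2.2618) = 0.1042.

0.104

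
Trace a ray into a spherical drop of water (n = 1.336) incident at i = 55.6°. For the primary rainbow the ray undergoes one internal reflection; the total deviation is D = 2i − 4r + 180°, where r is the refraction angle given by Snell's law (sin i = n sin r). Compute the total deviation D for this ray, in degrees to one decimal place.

138.6°

sin r = sin 55.6° / 1.336 = 0.8251/1.336 = 0.6176; r = 38.14°.
D = 2·55.6° − 4·38.14° + 180° = 111.20° − 152.56° + 180° = 138.64°.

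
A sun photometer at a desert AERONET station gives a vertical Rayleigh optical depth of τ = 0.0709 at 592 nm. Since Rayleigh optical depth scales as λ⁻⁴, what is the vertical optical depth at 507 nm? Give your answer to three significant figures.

τ(507 nm) = τ(592 nm) × (592/507)⁴ = 0.0709 × (1.1677)⁴ = 0.0709 × 1.8589 = 0.1318.

0.132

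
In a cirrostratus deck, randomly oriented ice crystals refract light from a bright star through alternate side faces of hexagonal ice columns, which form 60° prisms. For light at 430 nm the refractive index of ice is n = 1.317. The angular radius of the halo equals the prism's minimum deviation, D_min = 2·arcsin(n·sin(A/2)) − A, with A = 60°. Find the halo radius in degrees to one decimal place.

22.4°

n·sin(A/2) = 1.317 × sin 30° = 1.317 × 0.5000 = 0.6585.
D_min = 2·arcsin(0.6585) − 60° = 2 × 41.186° − 60° = 22.371°.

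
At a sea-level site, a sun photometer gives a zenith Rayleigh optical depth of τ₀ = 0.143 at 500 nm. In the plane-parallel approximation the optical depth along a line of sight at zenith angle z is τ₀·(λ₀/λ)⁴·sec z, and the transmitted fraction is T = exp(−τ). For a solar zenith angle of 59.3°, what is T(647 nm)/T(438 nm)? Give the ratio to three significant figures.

Airmass: sec 59.3° = 1.9587.
τ(647 nm) = 0.143 × (500/647)⁴ × 1.9587 = 0.143 × 0.3567 × 1.9587 = 0.0999.
τ(438 nm) = 0.143 × (500/438)⁴ × 1.9587 = 0.143 × 1.6982 × 1.9587 = 0.4756.
T(647)/T(438) = exp(τ_B − τ_A) = exp(0.3757) = 1.4561.

1.46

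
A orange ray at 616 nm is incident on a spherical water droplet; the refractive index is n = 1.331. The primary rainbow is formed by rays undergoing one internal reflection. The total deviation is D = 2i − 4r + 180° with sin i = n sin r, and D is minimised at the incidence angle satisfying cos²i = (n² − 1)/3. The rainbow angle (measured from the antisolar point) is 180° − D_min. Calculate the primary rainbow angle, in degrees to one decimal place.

42.4°

cos²i = (1.77156 − 1)/3 = 0.25719; i = arccos(0.50714) = 59.527°.
sin r = sin 59.527°/1.331 = 0.64753; r = 40.356°.
D_min = 2·59.527° − 4·40.356° + 180° = 137.630°.
Rainbow angle = 180° − D_min = 42.370°.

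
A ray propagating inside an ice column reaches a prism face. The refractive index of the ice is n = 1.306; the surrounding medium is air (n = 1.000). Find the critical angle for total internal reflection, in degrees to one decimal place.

sin θ_c = n_air / n = 1.000 / 1.306 = 0.7657.
θ_c = arcsin(0.7657) = 49.97°.

50.0°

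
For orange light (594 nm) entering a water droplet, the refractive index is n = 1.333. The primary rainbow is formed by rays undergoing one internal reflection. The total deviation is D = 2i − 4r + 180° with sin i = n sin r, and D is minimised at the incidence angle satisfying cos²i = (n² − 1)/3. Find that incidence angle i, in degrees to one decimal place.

59.4°

cos²i = (1.333² − 1)/3 = (1.77689 − 1)/3 = 0.25896.
cos i = 0.50888, so i = 59.410°.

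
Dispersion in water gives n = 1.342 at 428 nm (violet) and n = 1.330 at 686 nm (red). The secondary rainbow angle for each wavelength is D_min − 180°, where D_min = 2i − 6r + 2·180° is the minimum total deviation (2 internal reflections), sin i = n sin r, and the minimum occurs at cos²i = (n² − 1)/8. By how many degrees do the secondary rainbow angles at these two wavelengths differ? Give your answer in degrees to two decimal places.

At 428 nm (n = 1.342): cos²i = 0.10012 → i = 71.554°, r = 44.981°, D_min = 233.222°, rainbow angle = 53.222°.
At 686 nm (n = 1.330): cos²i = 0.09611 → i = 71.940°, r = 45.630°, D_min = 230.101°, rainbow angle = 50.101°.
Angular width = |53.222° − 50.101°| = 3.121°.

3.12°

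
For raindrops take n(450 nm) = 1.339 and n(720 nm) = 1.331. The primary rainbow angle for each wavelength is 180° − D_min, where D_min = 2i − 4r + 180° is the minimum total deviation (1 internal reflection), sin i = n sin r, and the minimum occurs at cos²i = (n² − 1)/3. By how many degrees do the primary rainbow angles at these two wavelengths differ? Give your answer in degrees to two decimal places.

1.16°

At 450 nm (n = 1.339): cos²i = 0.26431 → i = 59.062°, r = 39.834°, D_min = 138.786°, rainbow angle = 41.214°.
At 720 nm (n = 1.331): cos²i = 0.25719 → i = 59.527°, r = 40.356°, D_min = 137.630°, rainbow angle = 42.370°.
Angular width = |41.214° − 42.370°| = 1.156°.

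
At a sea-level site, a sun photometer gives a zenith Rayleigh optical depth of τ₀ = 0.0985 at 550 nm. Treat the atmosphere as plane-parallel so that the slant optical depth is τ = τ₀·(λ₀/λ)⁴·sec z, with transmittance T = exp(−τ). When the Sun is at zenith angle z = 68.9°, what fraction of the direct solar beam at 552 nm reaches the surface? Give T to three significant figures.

sec 68.9° = 2.7778.
τ = 0.0985 × (550/552)⁴ × 2.7778 = 0.0985 × 0.9856 × 2.7778 = 0.2697.
T = exp(−0.2697) = 0.7636.

0.764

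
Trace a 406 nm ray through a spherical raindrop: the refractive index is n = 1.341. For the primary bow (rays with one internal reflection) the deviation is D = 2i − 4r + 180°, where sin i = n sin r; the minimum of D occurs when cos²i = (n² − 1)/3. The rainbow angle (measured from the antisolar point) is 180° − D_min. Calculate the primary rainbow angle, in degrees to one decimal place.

40.9°

cos²i = (1.79828 − 1)/3 = 0.26609; i = arccos(0.51584) = 58.946°.
sin r = sin 58.946°/1.341 = 0.63884; r = 39.705°.
D_min = 2·58.946° − 4·39.705° + 180° = 139.071°.
Rainbow angle = 180° − D_min = 40.929°.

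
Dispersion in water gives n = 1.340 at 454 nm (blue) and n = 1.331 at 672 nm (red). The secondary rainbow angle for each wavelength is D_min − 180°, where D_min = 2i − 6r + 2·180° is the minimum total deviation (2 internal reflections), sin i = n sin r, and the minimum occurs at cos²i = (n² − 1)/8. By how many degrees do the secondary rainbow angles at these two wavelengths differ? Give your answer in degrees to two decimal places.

At 454 nm (n = 1.340): cos²i = 0.09945 → i = 71.618°, r = 45.088°, D_min = 232.709°, rainbow angle = 52.709°.
At 672 nm (n = 1.331): cos²i = 0.09645 → i = 71.907°, r = 45.575°, D_min = 230.365°, rainbow angle = 50.365°.
Angular width = |52.709° − 50.365°| = 2.344°.

2.34°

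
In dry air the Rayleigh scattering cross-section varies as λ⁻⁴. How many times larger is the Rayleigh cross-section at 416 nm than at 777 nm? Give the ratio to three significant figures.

12.2

Rayleigh scattering ∝ λ⁻⁴, so the ratio of coefficients is the inverse fourth power of the wavelength ratio.
σ(416)/σ(777) = (777/416)⁴ = (1.8678)⁴ = 12.17.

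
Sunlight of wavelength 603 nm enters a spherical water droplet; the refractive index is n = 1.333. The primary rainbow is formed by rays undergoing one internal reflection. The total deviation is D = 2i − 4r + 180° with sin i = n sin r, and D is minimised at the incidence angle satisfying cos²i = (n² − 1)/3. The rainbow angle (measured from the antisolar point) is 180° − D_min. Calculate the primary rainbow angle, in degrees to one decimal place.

cos²i = (1.77689 − 1)/3 = 0.25896; i = arccos(0.50888) = 59.410°.
sin r = sin 59.410°/1.333 = 0.64579; r = 40.225°.
D_min = 2·59.410° − 4·40.225° + 180° = 137.922°.
Rainbow angle = 180° − D_min = 42.078°.

42.1°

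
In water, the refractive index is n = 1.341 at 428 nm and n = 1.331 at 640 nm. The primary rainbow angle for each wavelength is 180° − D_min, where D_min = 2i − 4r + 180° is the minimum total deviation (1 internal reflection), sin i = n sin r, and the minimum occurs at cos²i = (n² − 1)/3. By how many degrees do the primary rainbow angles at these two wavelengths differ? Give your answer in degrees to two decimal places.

1.44°

At 428 nm (n = 1.341): cos²i = 0.26609 → i = 58.946°, r = 39.705°, D_min = 139.071°, rainbow angle = 40.929°.
At 640 nm (n = 1.331): cos²i = 0.25719 → i = 59.527°, r = 40.356°, D_min = 137.630°, rainbow angle = 42.370°.
Angular width = |40.929° − 42.370°| = 1.441°.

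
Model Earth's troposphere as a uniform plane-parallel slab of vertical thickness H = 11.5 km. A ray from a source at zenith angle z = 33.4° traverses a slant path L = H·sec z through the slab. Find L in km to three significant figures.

13.8 km

sec z = 1/cos 33.4° = 1.1978.
L = 11.5 × 1.1978 = 13.775 km.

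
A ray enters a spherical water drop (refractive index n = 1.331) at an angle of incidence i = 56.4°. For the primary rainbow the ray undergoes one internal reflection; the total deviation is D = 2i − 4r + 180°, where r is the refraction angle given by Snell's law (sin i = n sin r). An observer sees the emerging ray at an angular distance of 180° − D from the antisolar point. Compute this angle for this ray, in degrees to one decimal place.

42.2°

sin r = sin 56.4° / 1.331 = 0.8329/1.331 = 0.6258; r = 38.74°.
D = 2·56.4° − 4·38.74° + 180° = 112.80° − 154.96° + 180° = 137.84°.
Angle from antisolar point = 180° − D = 42.16°.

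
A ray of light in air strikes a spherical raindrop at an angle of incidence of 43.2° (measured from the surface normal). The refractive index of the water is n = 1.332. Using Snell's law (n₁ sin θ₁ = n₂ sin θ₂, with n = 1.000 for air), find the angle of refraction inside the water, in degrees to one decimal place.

30.9°

Snell: sin θ_r = sin θ_i / n = sin 43.2° / 1.332 = 0.6845 / 1.332 = 0.5139.
θ_r = arcsin(0.5139) = 30.93°.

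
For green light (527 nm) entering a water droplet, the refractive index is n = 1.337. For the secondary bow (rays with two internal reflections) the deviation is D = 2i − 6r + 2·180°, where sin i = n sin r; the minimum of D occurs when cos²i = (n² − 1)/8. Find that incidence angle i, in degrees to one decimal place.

cos²i = (1.337² − 1)/8 = (1.78757 − 1)/8 = 0.09845.
cos i = 0.31376, so i = 71.714°.

71.7°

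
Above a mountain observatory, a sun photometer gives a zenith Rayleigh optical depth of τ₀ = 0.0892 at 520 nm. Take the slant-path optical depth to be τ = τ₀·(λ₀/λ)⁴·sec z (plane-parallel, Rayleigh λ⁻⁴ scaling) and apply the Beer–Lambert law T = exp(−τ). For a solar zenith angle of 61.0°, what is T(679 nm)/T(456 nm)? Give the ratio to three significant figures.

1.28

Airmass: sec 61.0° = 2.0627.
τ(679 nm) = 0.0892 × (520/679)⁴ × 2.0627 = 0.0892 × 0.3440 × 2.0627 = 0.0633.
τ(456 nm) = 0.0892 × (520/456)⁴ × 2.0627 = 0.0892 × 1.6910 × 2.0627 = 0.3111.
T(679)/T(456) = exp(τ_B − τ_A) = exp(0.2478) = 1.2813.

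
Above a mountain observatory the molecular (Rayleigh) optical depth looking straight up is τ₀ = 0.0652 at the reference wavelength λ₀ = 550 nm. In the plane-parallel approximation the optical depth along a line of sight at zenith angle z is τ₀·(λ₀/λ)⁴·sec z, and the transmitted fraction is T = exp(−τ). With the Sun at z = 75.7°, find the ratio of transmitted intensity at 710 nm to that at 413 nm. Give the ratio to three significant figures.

2.09

Airmass: sec 75.7° = 4.0486.
τ(710 nm) = 0.0652 × (550/710)⁴ × 4.0486 = 0.0652 × 0.3601 × 4.0486 = 0.0951.
τ(413 nm) = 0.0652 × (550/413)⁴ × 4.0486 = 0.0652 × 3.1452 × 4.0486 = 0.8302.
T(710)/T(413) = exp(τ_B − τ_A) = exp(0.7352) = 2.0859.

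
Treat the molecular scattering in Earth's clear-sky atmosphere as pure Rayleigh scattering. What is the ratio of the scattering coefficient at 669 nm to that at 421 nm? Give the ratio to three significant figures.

Rayleigh scattering ∝ λ⁻⁴, so the ratio of coefficients is the inverse fourth power of the wavelength ratio.
σ(669)/σ(421) = (421/669)⁴ = (0.6293)⁴ = 0.1568.

0.157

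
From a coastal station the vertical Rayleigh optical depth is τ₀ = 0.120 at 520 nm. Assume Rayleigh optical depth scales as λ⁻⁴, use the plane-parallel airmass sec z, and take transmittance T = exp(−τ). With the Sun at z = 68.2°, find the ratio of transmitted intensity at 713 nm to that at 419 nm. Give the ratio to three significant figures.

1.96

Airmass: sec 68.2° = 2.6927.
τ(713 nm) = 0.120 × (520/713)⁴ × 2.6927 = 0.120 × 0.2829 × 2.6927 = 0.0914.
τ(419 nm) = 0.120 × (520/419)⁴ × 2.6927 = 0.120 × 2.3722 × 2.6927 = 0.7665.
T(713)/T(419) = exp(τ_B − τ_A) = exp(0.6751) = 1.9643.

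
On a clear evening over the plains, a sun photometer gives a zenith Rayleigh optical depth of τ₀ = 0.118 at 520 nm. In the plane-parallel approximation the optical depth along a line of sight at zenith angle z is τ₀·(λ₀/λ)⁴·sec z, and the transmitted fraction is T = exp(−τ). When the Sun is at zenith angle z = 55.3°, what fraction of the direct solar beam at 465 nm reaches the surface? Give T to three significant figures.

0.723

sec 55.3° = 1.7566.
τ = 0.118 × (520/465)⁴ × 1.7566 = 0.118 × 1.5639 × 1.7566 = 0.3242.
T = exp(−0.3242) = 0.7231.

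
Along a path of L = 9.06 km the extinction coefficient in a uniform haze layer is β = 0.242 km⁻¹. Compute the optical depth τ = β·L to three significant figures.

2.19

τ = β·L = 0.242 × 9.06 = 2.1925.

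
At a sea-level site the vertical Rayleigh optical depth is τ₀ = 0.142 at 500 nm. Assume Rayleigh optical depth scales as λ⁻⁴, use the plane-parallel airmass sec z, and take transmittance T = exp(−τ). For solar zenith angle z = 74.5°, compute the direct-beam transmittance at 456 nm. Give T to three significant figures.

sec 74.5° = 3.7420.
τ = 0.142 × (500/456)⁴ × 3.7420 = 0.142 × 1.4455 × 3.7420 = 0.7681.
T = exp(−0.7681) = 0.4639.

0.464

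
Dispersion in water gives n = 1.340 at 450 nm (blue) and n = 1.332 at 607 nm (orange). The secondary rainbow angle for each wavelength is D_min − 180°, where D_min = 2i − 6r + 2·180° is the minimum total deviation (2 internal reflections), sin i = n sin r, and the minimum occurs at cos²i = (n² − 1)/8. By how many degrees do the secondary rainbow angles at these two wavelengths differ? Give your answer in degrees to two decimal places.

2.08°

At 450 nm (n = 1.340): cos²i = 0.09945 → i = 71.618°, r = 45.088°, D_min = 232.709°, rainbow angle = 52.709°.
At 607 nm (n = 1.332): cos²i = 0.09678 → i = 71.875°, r = 45.520°, D_min = 230.628°, rainbow angle = 50.628°.
Angular width = |52.709° − 50.628°| = 2.080°.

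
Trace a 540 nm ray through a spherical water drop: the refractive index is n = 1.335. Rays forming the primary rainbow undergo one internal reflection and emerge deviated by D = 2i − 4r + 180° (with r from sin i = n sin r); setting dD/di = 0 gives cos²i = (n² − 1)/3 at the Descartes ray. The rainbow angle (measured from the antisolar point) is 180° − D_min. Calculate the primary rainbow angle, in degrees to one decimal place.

41.8°

cos²i = (1.78222 − 1)/3 = 0.26074; i = arccos(0.51063) = 59.294°.
sin r = sin 59.294°/1.335 = 0.64405; r = 40.094°.
D_min = 2·59.294° − 4·40.094° + 180° = 138.212°.
Rainbow angle = 180° − D_min = 41.788°.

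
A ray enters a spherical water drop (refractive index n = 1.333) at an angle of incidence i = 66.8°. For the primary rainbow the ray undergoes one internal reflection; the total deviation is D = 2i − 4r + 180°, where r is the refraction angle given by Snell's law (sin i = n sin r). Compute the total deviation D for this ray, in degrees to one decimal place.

sin r = sin 66.8° / 1.333 = 0.9191/1.333 = 0.6895; r = 43.59°.
D = 2·66.8° − 4·43.59° + 180° = 133.60° − 174.37° + 180° = 139.23°.

139.2°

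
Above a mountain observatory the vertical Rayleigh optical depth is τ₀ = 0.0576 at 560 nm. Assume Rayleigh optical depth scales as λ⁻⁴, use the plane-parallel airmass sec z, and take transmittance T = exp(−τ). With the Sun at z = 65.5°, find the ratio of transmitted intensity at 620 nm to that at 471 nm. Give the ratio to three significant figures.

Airmass: sec 65.5° = 2.4114.
τ(620 nm) = 0.0576 × (560/620)⁴ × 2.4114 = 0.0576 × 0.6656 × 2.4114 = 0.0924.
τ(471 nm) = 0.0576 × (560/471)⁴ × 2.4114 = 0.0576 × 1.9983 × 2.4114 = 0.2776.
T(620)/T(471) = exp(τ_B − τ_A) = exp(0.1851) = 1.2034.

1.20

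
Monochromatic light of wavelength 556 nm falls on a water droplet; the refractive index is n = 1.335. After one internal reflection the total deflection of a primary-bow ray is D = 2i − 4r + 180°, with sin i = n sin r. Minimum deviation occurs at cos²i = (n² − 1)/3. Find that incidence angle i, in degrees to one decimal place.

cos²i = (1.335² − 1)/3 = (1.78222 − 1)/3 = 0.26074.
cos i = 0.51063, so i = 59.294°.

59.3°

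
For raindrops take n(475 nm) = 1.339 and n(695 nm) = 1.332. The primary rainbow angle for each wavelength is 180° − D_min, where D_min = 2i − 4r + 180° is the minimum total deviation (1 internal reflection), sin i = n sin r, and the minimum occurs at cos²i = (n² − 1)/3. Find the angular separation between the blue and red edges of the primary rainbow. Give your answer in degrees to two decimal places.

At 475 nm (n = 1.339): cos²i = 0.26431 → i = 59.062°, r = 39.834°, D_min = 138.786°, rainbow angle = 41.214°.
At 695 nm (n = 1.332): cos²i = 0.25807 → i = 59.469°, r = 40.290°, D_min = 137.776°, rainbow angle = 42.224°.
Angular width = |41.214° − 42.224°| = 1.010°.

1.01°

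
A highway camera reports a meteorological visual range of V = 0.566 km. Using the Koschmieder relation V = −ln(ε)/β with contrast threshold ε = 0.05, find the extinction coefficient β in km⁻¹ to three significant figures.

5.29 km⁻¹

β = −ln(0.05) / V = 2.996 / 0.566 = 5.2928 km⁻¹.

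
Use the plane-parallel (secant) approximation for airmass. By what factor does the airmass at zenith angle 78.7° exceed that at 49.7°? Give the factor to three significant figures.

3.30

X(78.7°)/X(49.7°) = sec 78.7° / sec 49.7° = cos 49.7° / cos 78.7° = 0.6468/0.1959 = 3.3009.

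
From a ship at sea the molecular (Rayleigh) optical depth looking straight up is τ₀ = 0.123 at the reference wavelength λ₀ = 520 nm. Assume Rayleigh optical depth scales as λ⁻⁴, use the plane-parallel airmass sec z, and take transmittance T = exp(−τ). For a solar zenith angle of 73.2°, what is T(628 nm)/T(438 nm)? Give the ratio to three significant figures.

Airmass: sec 73.2° = 3.4598.
τ(628 nm) = 0.123 × (520/628)⁴ × 3.4598 = 0.123 × 0.4701 × 3.4598 = 0.2000.
τ(438 nm) = 0.123 × (520/438)⁴ × 3.4598 = 0.123 × 1.9866 × 3.4598 = 0.8454.
T(628)/T(438) = exp(τ_B − τ_A) = exp(0.6454) = 1.9067.

1.91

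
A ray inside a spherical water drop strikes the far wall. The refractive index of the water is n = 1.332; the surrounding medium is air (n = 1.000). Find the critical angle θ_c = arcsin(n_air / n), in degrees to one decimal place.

sin θ_c = n_air / n = 1.000 / 1.332 = 0.7508.
θ_c = arcsin(0.7508) = 48.66°.

48.7°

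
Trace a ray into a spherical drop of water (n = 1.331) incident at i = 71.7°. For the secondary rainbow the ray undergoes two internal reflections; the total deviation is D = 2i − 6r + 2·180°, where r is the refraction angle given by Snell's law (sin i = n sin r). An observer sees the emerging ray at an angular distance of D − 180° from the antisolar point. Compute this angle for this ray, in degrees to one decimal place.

sin r = sin 71.7° / 1.331 = 0.9494/1.331 = 0.7133; r = 45.51°.
D = 2·71.7° − 6·45.51° + 2·180° = 143.40° − 273.03° + 360° = 230.37°.
Angle from antisolar point = D − 180° = 50.37°.

50.4°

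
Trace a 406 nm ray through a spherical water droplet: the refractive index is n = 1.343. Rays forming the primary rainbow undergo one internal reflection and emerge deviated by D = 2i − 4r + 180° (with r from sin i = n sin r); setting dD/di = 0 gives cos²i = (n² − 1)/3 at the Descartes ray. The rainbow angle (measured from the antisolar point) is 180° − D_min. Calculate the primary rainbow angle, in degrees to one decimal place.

cos²i = (1.80365 − 1)/3 = 0.26788; i = arccos(0.51757) = 58.830°.
sin r = sin 58.830°/1.343 = 0.63711; r = 39.577°.
D_min = 2·58.830° − 4·39.577° + 180° = 139.354°.
Rainbow angle = 180° − D_min = 40.646°.

40.6°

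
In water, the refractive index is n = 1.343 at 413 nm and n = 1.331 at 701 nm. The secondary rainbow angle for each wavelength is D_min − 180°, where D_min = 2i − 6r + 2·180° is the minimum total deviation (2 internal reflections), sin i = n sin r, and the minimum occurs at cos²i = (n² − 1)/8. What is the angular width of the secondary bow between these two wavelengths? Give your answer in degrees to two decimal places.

At 413 nm (n = 1.343): cos²i = 0.10046 → i = 71.522°, r = 44.928°, D_min = 233.478°, rainbow angle = 53.478°.
At 701 nm (n = 1.331): cos²i = 0.09645 → i = 71.907°, r = 45.575°, D_min = 230.365°, rainbow angle = 50.365°.
Angular width = |53.478° − 50.365°| = 3.113°.

3.11°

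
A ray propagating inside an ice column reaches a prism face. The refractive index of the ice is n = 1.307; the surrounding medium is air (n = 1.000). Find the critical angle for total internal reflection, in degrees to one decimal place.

49.9°

sin θ_c = n_air / n = 1.000 / 1.307 = 0.7651.
θ_c = arcsin(0.7651) = 49.92°.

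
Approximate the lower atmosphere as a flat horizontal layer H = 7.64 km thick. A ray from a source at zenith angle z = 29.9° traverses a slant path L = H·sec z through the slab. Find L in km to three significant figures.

8.81 km

sec z = 1/cos 29.9° = 1.1535.
L = 7.64 × 1.1535 = 8.813 km.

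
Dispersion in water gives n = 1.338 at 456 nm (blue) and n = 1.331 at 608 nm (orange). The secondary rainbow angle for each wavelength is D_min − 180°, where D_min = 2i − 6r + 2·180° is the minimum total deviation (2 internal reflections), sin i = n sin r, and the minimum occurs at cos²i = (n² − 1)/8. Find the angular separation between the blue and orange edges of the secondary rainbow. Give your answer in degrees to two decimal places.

At 456 nm (n = 1.338): cos²i = 0.09878 → i = 71.682°, r = 45.195°, D_min = 232.193°, rainbow angle = 52.193°.
At 608 nm (n = 1.331): cos²i = 0.09645 → i = 71.907°, r = 45.575°, D_min = 230.365°, rainbow angle = 50.365°.
Angular width = |52.193° − 50.365°| = 1.828°.

1.83°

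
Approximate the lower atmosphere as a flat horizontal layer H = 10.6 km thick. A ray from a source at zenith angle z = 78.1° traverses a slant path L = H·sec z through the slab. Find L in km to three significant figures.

sec z = 1/cos 78.1° = 4.8496.
L = 10.6 × 4.8496 = 51.405 km.

51.4 km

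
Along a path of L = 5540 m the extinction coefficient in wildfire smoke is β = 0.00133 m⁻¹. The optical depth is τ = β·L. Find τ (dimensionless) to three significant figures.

τ = β·L = 0.00133 × 5540 = 7.3682.

7.37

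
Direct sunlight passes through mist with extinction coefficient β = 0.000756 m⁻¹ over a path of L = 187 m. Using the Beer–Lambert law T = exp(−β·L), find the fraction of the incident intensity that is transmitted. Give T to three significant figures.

0.868

τ = β·L = 0.000756 × 187 = 0.1414.
T = exp(−0.1414) = 0.8682.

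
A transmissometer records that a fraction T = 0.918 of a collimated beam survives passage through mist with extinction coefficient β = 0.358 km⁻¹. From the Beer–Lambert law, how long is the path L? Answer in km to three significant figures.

0.239 km

Beer–Lambert: T = exp(−βL) ⇒ L = −ln(T)/β = −ln(0.918)/0.358 = 0.0856/0.358 = 0.239 km.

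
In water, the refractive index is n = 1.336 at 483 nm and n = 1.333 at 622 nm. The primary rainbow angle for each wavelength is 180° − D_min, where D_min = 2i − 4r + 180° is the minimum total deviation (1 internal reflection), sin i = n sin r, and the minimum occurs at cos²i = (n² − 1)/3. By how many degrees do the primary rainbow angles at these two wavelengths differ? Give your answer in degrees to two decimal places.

0.43°

At 483 nm (n = 1.336): cos²i = 0.26163 → i = 59.236°, r = 40.029°, D_min = 138.356°, rainbow angle = 41.644°.
At 622 nm (n = 1.333): cos²i = 0.25896 → i = 59.410°, r = 40.225°, D_min = 137.922°, rainbow angle = 42.078°.
Angular width = |41.644° − 42.078°| = 0.434°.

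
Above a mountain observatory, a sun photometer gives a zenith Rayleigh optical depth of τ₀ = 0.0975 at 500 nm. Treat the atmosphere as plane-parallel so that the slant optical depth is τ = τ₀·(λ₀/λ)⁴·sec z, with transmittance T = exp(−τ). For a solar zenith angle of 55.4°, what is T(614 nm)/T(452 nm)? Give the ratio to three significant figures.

Airmass: sec 55.4° = 1.7610.
τ(614 nm) = 0.0975 × (500/614)⁴ × 1.7610 = 0.0975 × 0.4398 × 1.7610 = 0.0755.
τ(452 nm) = 0.0975 × (500/452)⁴ × 1.7610 = 0.0975 × 1.4974 × 1.7610 = 0.2571.
T(614)/T(452) = exp(τ_B − τ_A) = exp(0.1816) = 1.1991.

1.20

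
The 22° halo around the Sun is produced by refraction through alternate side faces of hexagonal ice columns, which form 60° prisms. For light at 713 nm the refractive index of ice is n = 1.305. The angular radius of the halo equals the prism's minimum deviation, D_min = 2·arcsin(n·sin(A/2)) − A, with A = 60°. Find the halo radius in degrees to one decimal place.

21.5°

n·sin(A/2) = 1.305 × sin 30° = 1.305 × 0.5000 = 0.6525.
D_min = 2·arcsin(0.6525) − 60° = 2 × 40.730° − 60° = 21.461°.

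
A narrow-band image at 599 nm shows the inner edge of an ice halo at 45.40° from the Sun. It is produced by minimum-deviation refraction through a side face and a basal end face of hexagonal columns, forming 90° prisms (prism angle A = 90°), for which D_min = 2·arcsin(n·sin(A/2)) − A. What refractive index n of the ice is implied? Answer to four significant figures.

Rearranging: n = sin((D_min + A)/2) / sin(A/2).
(D_min + A)/2 = (45.40° + 90°)/2 = 67.700°.
n = sin 67.700° / sin 45° = 0.9252 / 0.7071 = 1.3084.

1.308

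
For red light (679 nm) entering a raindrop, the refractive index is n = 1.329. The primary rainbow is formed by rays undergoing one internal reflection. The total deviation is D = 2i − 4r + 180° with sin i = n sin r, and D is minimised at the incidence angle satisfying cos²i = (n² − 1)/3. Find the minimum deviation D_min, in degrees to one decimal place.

137.3°

cos²i = (1.76624 − 1)/3 = 0.25541; i = arccos(0.50538) = 59.643°.
sin r = sin 59.643°/1.329 = 0.64928; r = 40.487°.
D_min = 2·59.643° − 4·40.487° + 180° = 137.337°.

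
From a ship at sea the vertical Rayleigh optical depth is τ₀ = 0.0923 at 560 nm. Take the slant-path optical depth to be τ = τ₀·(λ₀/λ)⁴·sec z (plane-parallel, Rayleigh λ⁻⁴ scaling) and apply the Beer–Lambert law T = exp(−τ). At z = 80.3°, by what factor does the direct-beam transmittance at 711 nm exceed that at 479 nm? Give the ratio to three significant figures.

2.25

Airmass: sec 80.3° = 5.9351.
τ(711 nm) = 0.0923 × (560/711)⁴ × 5.9351 = 0.0923 × 0.3848 × 5.9351 = 0.2108.
τ(479 nm) = 0.0923 × (560/479)⁴ × 5.9351 = 0.0923 × 1.8681 × 5.9351 = 1.0234.
T(711)/T(479) = exp(τ_B − τ_A) = exp(0.8126) = 2.2537.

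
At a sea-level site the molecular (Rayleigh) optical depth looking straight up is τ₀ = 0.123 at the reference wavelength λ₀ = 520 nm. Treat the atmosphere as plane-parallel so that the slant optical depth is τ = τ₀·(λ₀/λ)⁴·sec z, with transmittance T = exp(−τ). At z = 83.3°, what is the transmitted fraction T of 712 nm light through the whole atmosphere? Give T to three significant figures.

sec 83.3° = 8.5711.
τ = 0.123 × (520/712)⁴ × 8.5711 = 0.123 × 0.2845 × 8.5711 = 0.2999.
T = exp(−0.2999) = 0.7409.

0.741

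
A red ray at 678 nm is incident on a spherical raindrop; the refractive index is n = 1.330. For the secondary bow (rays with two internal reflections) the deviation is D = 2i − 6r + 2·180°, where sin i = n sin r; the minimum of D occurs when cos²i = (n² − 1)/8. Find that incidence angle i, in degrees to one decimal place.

71.9°

cos²i = (1.330² − 1)/8 = (1.76890 − 1)/8 = 0.09611.
cos i = 0.31002, so i = 71.940°.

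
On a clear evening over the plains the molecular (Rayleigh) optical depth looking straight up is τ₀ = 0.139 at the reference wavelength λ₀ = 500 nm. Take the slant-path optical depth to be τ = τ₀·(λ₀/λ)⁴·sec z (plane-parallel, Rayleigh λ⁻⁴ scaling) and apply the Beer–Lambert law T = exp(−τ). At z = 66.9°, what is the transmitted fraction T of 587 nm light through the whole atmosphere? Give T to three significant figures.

0.830

sec 66.9° = 2.5488.
τ = 0.139 × (500/587)⁴ × 2.5488 = 0.139 × 0.5264 × 2.5488 = 0.1865.
T = exp(−0.1865) = 0.8299.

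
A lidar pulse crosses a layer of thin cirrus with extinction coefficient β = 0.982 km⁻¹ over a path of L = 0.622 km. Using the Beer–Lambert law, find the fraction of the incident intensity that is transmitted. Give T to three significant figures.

0.543

τ = β·L = 0.982 × 0.622 = 0.6108.
T = exp(−0.6108) = 0.5429.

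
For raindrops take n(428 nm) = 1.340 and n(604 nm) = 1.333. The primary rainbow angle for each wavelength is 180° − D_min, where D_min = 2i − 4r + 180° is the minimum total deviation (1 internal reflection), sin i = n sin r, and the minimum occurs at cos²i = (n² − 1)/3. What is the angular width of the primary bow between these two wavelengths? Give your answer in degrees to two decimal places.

1.01°

At 428 nm (n = 1.340): cos²i = 0.26520 → i = 59.004°, r = 39.770°, D_min = 138.929°, rainbow angle = 41.071°.
At 604 nm (n = 1.333): cos²i = 0.25896 → i = 59.410°, r = 40.225°, D_min = 137.922°, rainbow angle = 42.078°.
Angular width = |41.071° − 42.078°| = 1.007°.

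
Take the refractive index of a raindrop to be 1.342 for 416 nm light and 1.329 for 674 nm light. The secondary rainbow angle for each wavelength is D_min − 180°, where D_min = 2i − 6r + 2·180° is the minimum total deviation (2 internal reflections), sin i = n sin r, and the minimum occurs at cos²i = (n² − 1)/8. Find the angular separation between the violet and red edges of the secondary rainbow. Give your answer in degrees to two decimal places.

3.39°

At 416 nm (n = 1.342): cos²i = 0.10012 → i = 71.554°, r = 44.981°, D_min = 233.222°, rainbow angle = 53.222°.
At 674 nm (n = 1.329): cos²i = 0.09578 → i = 71.972°, r = 45.685°, D_min = 229.837°, rainbow angle = 49.837°.
Angular width = |53.222° − 49.837°| = 3.385°.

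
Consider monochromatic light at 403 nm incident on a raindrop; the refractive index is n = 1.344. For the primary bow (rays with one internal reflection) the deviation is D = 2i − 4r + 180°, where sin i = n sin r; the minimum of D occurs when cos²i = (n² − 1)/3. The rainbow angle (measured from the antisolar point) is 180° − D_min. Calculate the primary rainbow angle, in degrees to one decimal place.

40.5°

cos²i = (1.80634 − 1)/3 = 0.26878; i = arccos(0.51844) = 58.772°.
sin r = sin 58.772°/1.344 = 0.63625; r = 39.512°.
D_min = 2·58.772° − 4·39.512° + 180° = 139.495°.
Rainbow angle = 180° − D_min = 40.505°.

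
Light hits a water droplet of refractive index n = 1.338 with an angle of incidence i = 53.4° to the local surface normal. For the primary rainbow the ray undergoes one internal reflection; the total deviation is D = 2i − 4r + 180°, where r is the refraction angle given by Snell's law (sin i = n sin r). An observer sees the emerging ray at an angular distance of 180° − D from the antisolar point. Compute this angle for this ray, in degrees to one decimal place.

sin r = sin 53.4° / 1.338 = 0.8028/1.338 = 0.6000; r = 36.87°.
D = 2·53.4° − 4·36.87° + 180° = 106.80° − 147.48° + 180° = 139.32°.
Angle from antisolar point = 180° − D = 40.68°.

40.7°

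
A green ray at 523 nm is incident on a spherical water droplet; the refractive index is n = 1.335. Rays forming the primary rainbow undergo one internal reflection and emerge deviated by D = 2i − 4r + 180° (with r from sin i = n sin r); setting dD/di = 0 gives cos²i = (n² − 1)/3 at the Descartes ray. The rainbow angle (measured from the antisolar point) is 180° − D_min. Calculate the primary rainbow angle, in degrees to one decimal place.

cos²i = (1.78222 − 1)/3 = 0.26074; i = arccos(0.51063) = 59.294°.
sin r = sin 59.294°/1.335 = 0.64405; r = 40.094°.
D_min = 2·59.294° − 4·40.094° + 180° = 138.212°.
Rainbow angle = 180° − D_min = 41.788°.

41.8°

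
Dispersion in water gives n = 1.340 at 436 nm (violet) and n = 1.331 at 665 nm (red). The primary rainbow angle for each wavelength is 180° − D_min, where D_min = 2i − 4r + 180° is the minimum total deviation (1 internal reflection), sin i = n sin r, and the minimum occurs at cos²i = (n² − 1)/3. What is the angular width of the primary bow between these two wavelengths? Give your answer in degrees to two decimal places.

At 436 nm (n = 1.340): cos²i = 0.26520 → i = 59.004°, r = 39.770°, D_min = 138.929°, rainbow angle = 41.071°.
At 665 nm (n = 1.331): cos²i = 0.25719 → i = 59.527°, r = 40.356°, D_min = 137.630°, rainbow angle = 42.370°.
Angular width = |41.071° − 42.370°| = 1.299°.

1.30°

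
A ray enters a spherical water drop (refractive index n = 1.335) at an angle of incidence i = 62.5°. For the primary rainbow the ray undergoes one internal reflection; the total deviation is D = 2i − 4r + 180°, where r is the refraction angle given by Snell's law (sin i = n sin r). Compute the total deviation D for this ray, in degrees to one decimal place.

sin r = sin 62.5° / 1.335 = 0.8870/1.335 = 0.6644; r = 41.64°.
D = 2·62.5° − 4·41.64° + 180° = 125.00° − 166.55° + 180° = 138.45°.

138.4°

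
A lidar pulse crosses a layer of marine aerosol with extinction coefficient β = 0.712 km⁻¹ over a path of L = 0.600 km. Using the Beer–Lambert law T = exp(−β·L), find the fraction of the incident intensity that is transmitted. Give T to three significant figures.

τ = β·L = 0.712 × 0.600 = 0.4272.
T = exp(−0.4272) = 0.6523.

0.652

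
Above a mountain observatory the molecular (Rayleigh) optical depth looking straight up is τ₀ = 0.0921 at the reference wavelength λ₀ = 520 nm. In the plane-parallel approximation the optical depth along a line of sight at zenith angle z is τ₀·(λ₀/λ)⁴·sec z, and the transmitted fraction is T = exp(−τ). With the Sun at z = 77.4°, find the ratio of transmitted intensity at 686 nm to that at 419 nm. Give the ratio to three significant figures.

2.37

Airmass: sec 77.4° = 4.5841.
τ(686 nm) = 0.0921 × (520/686)⁴ × 4.5841 = 0.0921 × 0.3302 × 4.5841 = 0.1394.
τ(419 nm) = 0.0921 × (520/419)⁴ × 4.5841 = 0.0921 × 2.3722 × 4.5841 = 1.0016.
T(686)/T(419) = exp(τ_B − τ_A) = exp(0.8622) = 2.3683.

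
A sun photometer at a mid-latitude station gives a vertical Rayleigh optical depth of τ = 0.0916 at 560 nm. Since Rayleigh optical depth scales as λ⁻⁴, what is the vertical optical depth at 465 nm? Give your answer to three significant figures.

τ(465 nm) = τ(560 nm) × (560/465)⁴ = 0.0916 × (1.2043)⁴ = 0.0916 × 2.1035 = 0.1927.

0.193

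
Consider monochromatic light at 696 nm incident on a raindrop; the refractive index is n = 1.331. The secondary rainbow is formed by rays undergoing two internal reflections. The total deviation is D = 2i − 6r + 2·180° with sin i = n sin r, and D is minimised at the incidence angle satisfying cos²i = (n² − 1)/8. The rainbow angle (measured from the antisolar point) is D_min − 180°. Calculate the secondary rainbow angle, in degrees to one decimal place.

cos²i = (1.77156 − 1)/8 = 0.09645; i = arccos(0.31056) = 71.907°.
sin r = sin 71.907°/1.331 = 0.71417; r = 45.575°.
D_min = 2·71.907° − 6·45.575° + 360° = 230.365°.
Rainbow angle = D_min − 180° = 50.365°.

50.4°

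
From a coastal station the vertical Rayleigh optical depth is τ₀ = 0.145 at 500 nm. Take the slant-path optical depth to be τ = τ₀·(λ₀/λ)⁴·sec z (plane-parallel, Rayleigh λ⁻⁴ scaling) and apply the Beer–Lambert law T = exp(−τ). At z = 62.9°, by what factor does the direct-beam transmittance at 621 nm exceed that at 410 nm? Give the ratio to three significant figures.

Airmass: sec 62.9° = 2.1952.
τ(621 nm) = 0.145 × (500/621)⁴ × 2.1952 = 0.145 × 0.4203 × 2.1952 = 0.1338.
τ(410 nm) = 0.145 × (500/410)⁴ × 2.1952 = 0.145 × 2.2118 × 2.1952 = 0.7040.
T(621)/T(410) = exp(τ_B − τ_A) = exp(0.5702) = 1.7687.

1.77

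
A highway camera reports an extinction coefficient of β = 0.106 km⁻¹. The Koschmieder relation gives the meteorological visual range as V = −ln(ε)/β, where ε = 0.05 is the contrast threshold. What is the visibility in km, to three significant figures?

V = −ln(0.05) / 0.106 = 2.996 / 0.106 = 28.2616 km.

28.3 km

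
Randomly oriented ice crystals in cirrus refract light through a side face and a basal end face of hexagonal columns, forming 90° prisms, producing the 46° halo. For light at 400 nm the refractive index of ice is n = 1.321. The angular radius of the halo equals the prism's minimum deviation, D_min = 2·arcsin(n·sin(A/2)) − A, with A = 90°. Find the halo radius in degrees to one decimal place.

n·sin(A/2) = 1.321 × sin 45° = 1.321 × 0.7071 = 0.9341.
D_min = 2·arcsin(0.9341) − 90° = 2 × 69.081° − 90° = 48.163°.

48.2°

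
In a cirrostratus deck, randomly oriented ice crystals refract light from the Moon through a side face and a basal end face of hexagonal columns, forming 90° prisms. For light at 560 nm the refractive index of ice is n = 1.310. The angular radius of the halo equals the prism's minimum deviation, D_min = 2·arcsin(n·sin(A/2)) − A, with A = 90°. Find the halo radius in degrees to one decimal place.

45.7°

n·sin(A/2) = 1.310 × sin 45° = 1.310 × 0.7071 = 0.9263.
D_min = 2·arcsin(0.9263) − 90° = 2 × 67.867° − 90° = 45.733°.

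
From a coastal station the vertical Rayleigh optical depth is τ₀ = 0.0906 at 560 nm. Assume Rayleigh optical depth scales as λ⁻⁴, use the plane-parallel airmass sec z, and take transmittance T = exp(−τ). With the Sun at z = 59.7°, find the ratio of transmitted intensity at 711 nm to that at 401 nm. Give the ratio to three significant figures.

Airmass: sec 59.7° = 1.9821.
τ(711 nm) = 0.0906 × (560/711)⁴ × 1.9821 = 0.0906 × 0.3848 × 1.9821 = 0.0691.
τ(401 nm) = 0.0906 × (560/401)⁴ × 1.9821 = 0.0906 × 3.8034 × 1.9821 = 0.6830.
T(711)/T(401) = exp(τ_B − τ_A) = exp(0.6139) = 1.8476.

1.85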